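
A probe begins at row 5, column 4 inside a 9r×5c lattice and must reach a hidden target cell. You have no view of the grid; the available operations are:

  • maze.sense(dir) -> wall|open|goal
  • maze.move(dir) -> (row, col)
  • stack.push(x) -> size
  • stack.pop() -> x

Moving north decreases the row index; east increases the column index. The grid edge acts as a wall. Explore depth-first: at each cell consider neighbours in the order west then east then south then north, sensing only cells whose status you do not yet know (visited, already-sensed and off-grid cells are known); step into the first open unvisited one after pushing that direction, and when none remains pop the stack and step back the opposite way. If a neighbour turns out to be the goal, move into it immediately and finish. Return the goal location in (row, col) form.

Do: maze.sense[dir='west']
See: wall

Do: maze.sense[dir='south']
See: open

Do: stack.push[x='south']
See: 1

Do: maze.move[dir='south']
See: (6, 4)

Do: maze.sense[dir='west']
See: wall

Do: maze.sense[dir='south']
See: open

Do: stack.push[x='south']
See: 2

Do: maze.move[dir='south']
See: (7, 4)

Do: maze.sense[dir='west']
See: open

Do: stack.push[x='west']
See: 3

Do: maze.move[dir='west']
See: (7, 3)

Do: maze.sense[dir='west']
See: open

Do: stack.push[x='west']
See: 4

Do: maze.move[dir='west']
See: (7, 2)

Do: maze.sense[dir='west']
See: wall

Do: maze.sense[dir='south']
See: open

Do: stack.push[x='south']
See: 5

Do: maze.move[dir='south']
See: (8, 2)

Do: maze.sense[dir='west']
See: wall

Do: maze.sense[dir='east']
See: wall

Do: stack.pop[]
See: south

Do: maze.move[dir='north']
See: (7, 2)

Do: maze.sense[dir='north']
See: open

Do: stack.push[x='north']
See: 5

Do: maze.move[dir='north']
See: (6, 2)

Do: maze.sense[dir='west']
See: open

Do: stack.push[x='west']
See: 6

Do: maze.move[dir='west']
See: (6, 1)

Do: maze.sense[dir='west']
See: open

Do: stack.push[x='west']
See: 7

Do: maze.move[dir='west']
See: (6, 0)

Do: maze.sense[dir='south']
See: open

Do: stack.push[x='south']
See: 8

Do: maze.move[dir='south']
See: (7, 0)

Do: maze.sense[dir='south']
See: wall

Do: stack.pop[]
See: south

Do: maze.move[dir='north']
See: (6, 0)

Do: maze.sense[dir='north']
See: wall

Do: stack.pop[]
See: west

Do: maze.move[dir='east']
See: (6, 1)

Do: maze.sense[dir='north']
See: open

Do: stack.push[x='north']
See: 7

Do: maze.move[dir='north']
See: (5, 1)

Do: maze.sense[dir='east']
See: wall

Do: maze.sense[dir='north']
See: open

Do: stack.push[x='north']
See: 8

Do: maze.move[dir='north']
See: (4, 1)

Do: maze.sense[dir='west']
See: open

Do: stack.push[x='west']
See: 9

Do: maze.move[dir='west']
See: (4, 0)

Do: maze.sense[dir='north']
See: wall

Do: stack.pop[]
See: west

Do: maze.move[dir='east']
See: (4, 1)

Do: maze.sense[dir='east']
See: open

Do: stack.push[x='east']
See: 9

Do: maze.move[dir='east']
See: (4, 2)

Do: maze.sense[dir='east']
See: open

Do: stack.push[x='east']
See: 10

Do: maze.move[dir='east']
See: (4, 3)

Do: maze.sense[dir='east']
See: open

Do: stack.push[x='east']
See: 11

Do: maze.move[dir='east']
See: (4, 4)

Do: maze.sense[dir='north']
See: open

Do: stack.push[x='north']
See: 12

Do: maze.move[dir='north']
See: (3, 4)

Do: maze.sense[dir='west']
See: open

Do: stack.push[x='west']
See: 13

Do: maze.move[dir='west']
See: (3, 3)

Do: maze.sense[dir='west']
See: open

Do: stack.push[x='west']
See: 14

Do: maze.move[dir='west']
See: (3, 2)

Do: maze.sense[dir='west']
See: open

Do: stack.push[x='west']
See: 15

Do: maze.move[dir='west']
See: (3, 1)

Do: maze.sense[dir='north']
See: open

Do: stack.push[x='north']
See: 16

Do: maze.move[dir='north']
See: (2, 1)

Do: maze.sense[dir='west']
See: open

Do: stack.push[x='west']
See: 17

Do: maze.move[dir='west']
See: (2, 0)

Do: maze.sense[dir='north']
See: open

Do: stack.push[x='north']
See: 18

Do: maze.move[dir='north']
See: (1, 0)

Do: maze.sense[dir='east']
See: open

Do: stack.push[x='east']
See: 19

Do: maze.move[dir='east']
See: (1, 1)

Do: maze.sense[dir='east']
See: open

Do: stack.push[x='east']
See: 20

Do: maze.move[dir='east']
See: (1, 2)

Do: maze.sense[dir='east']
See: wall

Do: maze.sense[dir='south']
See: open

Do: stack.push[x='south']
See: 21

Do: maze.move[dir='south']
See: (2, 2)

Do: maze.sense[dir='east']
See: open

Do: stack.push[x='east']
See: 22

Do: maze.move[dir='east']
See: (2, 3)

Do: maze.sense[dir='east']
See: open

Do: stack.push[x='east']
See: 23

Do: maze.move[dir='east']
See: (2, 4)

Do: maze.sense[dir='north']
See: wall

Do: stack.pop[]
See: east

Do: maze.move[dir='west']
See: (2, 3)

Do: stack.pop[]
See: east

Do: maze.move[dir='west']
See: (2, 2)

Do: stack.pop[]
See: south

Do: maze.move[dir='north']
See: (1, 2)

Do: maze.sense[dir='north']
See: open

Do: stack.push[x='north']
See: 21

Do: maze.move[dir='north']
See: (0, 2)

Do: maze.sense[dir='west']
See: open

Do: stack.push[x='west']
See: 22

Do: maze.move[dir='west']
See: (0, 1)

Do: maze.sense[dir='west']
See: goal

Do: maze.move[dir='west']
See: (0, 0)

Answer: (0, 0)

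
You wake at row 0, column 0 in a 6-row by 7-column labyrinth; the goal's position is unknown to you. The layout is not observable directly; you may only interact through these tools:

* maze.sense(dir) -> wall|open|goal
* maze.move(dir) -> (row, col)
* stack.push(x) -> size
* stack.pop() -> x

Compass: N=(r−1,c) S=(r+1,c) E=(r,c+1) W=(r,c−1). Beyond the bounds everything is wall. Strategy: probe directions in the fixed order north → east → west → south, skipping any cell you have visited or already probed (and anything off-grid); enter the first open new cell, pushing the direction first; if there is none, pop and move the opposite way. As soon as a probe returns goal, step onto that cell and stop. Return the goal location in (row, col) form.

// maze.sense(dir=east) : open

// stack.push(x=east) : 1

// maze.move(dir=east) : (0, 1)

// maze.sense(dir=east) : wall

// maze.sense(dir=south) : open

// stack.push(x=south) : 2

// maze.move(dir=south) : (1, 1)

// maze.sense(dir=east) : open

// stack.push(x=east) : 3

// maze.move(dir=east) : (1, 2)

// maze.sense(dir=east) : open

// stack.push(x=east) : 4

// maze.move(dir=east) : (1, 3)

// maze.sense(dir=north) : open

// stack.push(x=north) : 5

// maze.move(dir=north) : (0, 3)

// maze.sense(dir=east) : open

// stack.push(x=east) : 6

// maze.move(dir=east) : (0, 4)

// maze.sense(dir=east) : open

// stack.push(x=east) : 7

// maze.move(dir=east) : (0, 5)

// maze.sense(dir=east) : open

// stack.push(x=east) : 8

// maze.move(dir=east) : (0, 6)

// maze.sense(dir=south) : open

// stack.push(x=south) : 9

// maze.move(dir=south) : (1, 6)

// maze.sense(dir=west) : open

// stack.push(x=west) : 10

// maze.move(dir=west) : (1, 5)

// maze.sense(dir=west) : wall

// maze.sense(dir=south) : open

// stack.push(x=south) : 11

// maze.move(dir=south) : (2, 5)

// maze.sense(dir=east) : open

// stack.push(x=east) : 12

// maze.move(dir=east) : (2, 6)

// maze.sense(dir=south) : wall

// stack.pop() : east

// maze.move(dir=west) : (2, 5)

// maze.sense(dir=west) : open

// stack.push(x=west) : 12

// maze.move(dir=west) : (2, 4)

// maze.sense(dir=west) : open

// stack.push(x=west) : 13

// maze.move(dir=west) : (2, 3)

// maze.sense(dir=west) : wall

// maze.sense(dir=south) : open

// stack.push(x=south) : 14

// maze.move(dir=south) : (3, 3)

// maze.sense(dir=east) : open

// stack.push(x=east) : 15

// maze.move(dir=east) : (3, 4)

// maze.sense(dir=east) : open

// stack.push(x=east) : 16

// maze.move(dir=east) : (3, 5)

// maze.sense(dir=south) : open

// stack.push(x=south) : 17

// maze.move(dir=south) : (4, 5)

// maze.sense(dir=east) : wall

// maze.sense(dir=west) : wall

// maze.sense(dir=south) : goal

// maze.move(dir=south) : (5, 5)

Answer: (5, 5)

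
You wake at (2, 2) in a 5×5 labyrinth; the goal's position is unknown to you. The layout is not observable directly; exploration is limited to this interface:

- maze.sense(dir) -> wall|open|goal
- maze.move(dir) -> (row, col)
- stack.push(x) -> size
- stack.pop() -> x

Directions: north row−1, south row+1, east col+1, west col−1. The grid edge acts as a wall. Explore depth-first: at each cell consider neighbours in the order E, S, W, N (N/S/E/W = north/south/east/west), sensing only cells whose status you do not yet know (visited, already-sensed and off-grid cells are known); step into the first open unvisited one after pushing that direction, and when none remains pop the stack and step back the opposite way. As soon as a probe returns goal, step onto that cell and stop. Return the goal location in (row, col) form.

Step: sense[dir: east]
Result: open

Step: push[x: east]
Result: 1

Step: move[dir: east]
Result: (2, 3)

Step: sense[dir: east]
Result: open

Step: push[x: east]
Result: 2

Step: move[dir: east]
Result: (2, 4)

Step: sense[dir: south]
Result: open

Step: push[x: south]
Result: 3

Step: move[dir: south]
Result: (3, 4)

Step: sense[dir: south]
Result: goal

Step: move[dir: south]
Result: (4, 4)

Answer: (4, 4)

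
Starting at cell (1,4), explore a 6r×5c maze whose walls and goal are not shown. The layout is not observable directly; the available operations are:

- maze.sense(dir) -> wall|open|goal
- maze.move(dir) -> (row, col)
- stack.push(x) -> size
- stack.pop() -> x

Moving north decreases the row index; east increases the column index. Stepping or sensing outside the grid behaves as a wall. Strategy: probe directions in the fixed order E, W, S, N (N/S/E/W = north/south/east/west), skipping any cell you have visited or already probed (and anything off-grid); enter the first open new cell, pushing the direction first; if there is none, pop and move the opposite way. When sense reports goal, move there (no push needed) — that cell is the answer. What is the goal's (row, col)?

I call maze.sense(dir→west), — result: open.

Then stack.push(x→west), which returns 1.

Now I run maze.move(dir→west), yielding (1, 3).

I run maze.sense(dir→west), and observe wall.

Then maze.sense(dir→south), which returns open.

I try stack.push(x→south), giving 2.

Calling maze.move(dir→south), and see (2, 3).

Invoking maze.sense(dir→east), → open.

Next I call stack.push(x→east), — result: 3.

I run maze.move(dir→east), giving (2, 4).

Next I call maze.sense(dir→south), : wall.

I run stack.pop(), → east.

Using maze.move(dir→west), → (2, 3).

Calling maze.sense(dir→west), and get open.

I use stack.push(x→west), yielding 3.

I call maze.move(dir→west), yielding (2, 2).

I invoke maze.sense(dir→west), which returns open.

Calling stack.push(x→west), yielding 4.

I use maze.move(dir→west), : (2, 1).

Invoking maze.sense(dir→west), — result: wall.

Next I call maze.sense(dir→south), giving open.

Then stack.push(x→south), giving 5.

Using maze.move(dir→south), giving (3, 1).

Now I run maze.sense(dir→east), yielding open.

Using stack.push(x→east), and get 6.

Invoking maze.move(dir→east), → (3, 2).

Then maze.sense(dir→east), and observe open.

I try stack.push(x→east), : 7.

I run maze.move(dir→east), : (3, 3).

I invoke maze.sense(dir→south), and get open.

I use stack.push(x→south), — result: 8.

Invoking maze.move(dir→south), yielding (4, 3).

I run maze.sense(dir→east), giving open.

Next I call stack.push(x→east), giving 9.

I run maze.move(dir→east), giving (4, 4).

I use maze.sense(dir→south), and get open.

I run stack.push(x→south), giving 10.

Calling maze.move(dir→south), giving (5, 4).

I invoke maze.sense(dir→west), which returns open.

Invoking stack.push(x→west), and observe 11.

I run maze.move(dir→west), and get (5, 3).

Now I run maze.sense(dir→west), and get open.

Using stack.push(x→west), and get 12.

Next I call maze.move(dir→west), and see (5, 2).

I call maze.sense(dir→west), which returns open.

I run stack.push(x→west), and observe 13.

Calling maze.move(dir→west), — result: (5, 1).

Next I call maze.sense(dir→west), which returns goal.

I run maze.move(dir→west), and get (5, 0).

Answer: (5, 0)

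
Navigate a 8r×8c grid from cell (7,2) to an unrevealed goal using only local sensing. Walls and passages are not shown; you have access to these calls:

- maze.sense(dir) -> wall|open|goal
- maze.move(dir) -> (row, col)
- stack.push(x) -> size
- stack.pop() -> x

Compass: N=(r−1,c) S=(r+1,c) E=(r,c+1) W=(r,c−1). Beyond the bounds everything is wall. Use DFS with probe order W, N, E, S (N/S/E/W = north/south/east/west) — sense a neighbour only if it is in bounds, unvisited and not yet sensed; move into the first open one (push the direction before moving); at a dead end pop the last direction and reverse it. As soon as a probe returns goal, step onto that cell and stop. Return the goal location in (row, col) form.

Calling maze.sense using west, and see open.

I use stack.push using west, and observe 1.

Using maze.move using west, yielding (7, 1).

I run maze.sense using west, and observe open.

I try stack.push using west, and observe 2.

Next I call maze.move using west, and see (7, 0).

Then maze.sense using north, : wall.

I use stack.pop(), : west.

I try maze.move using east, — result: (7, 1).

Next I call maze.sense using north, : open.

I invoke stack.push using north, and observe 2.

Calling maze.move using north, which returns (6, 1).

I try maze.sense using north, and observe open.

I invoke stack.push using north, and get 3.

I try maze.move using north, : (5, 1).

Next I call maze.sense using west, which returns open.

Invoking stack.push using west, yielding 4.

Next I call maze.move using west, — result: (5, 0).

I use maze.sense using north, → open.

I call stack.push using north, : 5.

I try maze.move using north, giving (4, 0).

I try maze.sense using north, yielding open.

I invoke stack.push using north, — result: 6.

Then maze.move using north, — result: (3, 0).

Invoking maze.sense using north, : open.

I call stack.push using north, giving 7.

Calling maze.move using north, giving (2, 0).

Next I call maze.sense using north, and see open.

Using stack.push using north, : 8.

I try maze.move using north, : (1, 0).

Invoking maze.sense using north, — result: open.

I use stack.push using north, — result: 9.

I call maze.move using north, giving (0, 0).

I call maze.sense using east, which returns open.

Next I call stack.push using east, yielding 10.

I use maze.move using east, which returns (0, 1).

I use maze.sense using east, and get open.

I invoke stack.push using east, which returns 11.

I invoke maze.move using east, yielding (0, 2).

I try maze.sense using east, → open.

I try stack.push using east, and get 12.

Using maze.move using east, : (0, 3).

Then maze.sense using east, and see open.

Calling stack.push using east, and see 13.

I use maze.move using east, and get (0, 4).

I run maze.sense using east, : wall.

Invoking maze.sense using south, → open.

Next I call stack.push using south, : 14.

I invoke maze.move using south, — result: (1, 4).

Now I run maze.sense using west, and get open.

Then stack.push using west, and see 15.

Then maze.move using west, — result: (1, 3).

Invoking maze.sense using west, → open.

I invoke stack.push using west, and get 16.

Next I call maze.move using west, which returns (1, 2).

Next I call maze.sense using west, and observe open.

I try stack.push using west, yielding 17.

I use maze.move using west, and get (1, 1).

I run maze.sense using south, which returns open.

Invoking stack.push using south, yielding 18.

Using maze.move using south, → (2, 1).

Invoking maze.sense using east, and observe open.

Next I call stack.push using east, which returns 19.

I invoke maze.move using east, → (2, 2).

I try maze.sense using east, giving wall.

I try maze.sense using south, — result: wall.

Now I run stack.pop, yielding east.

Now I run maze.move using west, and observe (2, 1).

Next I call maze.sense using south, and get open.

Calling stack.push using south, yielding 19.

Next I call maze.move using south, and get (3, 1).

I call maze.sense using south, and observe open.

Next I call stack.push using south, and get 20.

Now I run maze.move using south, and get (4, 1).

Calling maze.sense using east, yielding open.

Invoking stack.push using east, and see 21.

I call maze.move using east, which returns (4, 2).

I use maze.sense using east, → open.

Calling stack.push using east, → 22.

I run maze.move using east, giving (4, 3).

Invoking maze.sense using north, yielding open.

I run stack.push using north, and get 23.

I invoke maze.move using north, giving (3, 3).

Calling maze.sense using east, which returns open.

Next I call stack.push using east, and observe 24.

I try maze.move using east, and get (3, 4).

Then maze.sense using north, and see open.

Invoking stack.push using north, which returns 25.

Then maze.move using north, giving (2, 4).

Invoking maze.sense using east, giving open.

I use stack.push using east, giving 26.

I invoke maze.move using east, and see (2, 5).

Now I run maze.sense using north, which returns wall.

I call maze.sense using east, and observe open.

I try stack.push using east, : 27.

I try maze.move using east, and see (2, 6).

I run maze.sense using north, → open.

Now I run stack.push using north, and observe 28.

Calling maze.move using north, giving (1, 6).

Calling maze.sense using north, which returns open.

Next I call stack.push using north, and get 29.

Invoking maze.move using north, giving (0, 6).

Next I call maze.sense using east, and observe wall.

I try stack.pop(), which returns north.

I run maze.move using south, : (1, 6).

Then maze.sense using east, and observe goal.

I call maze.move using east, yielding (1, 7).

Answer: (1, 7)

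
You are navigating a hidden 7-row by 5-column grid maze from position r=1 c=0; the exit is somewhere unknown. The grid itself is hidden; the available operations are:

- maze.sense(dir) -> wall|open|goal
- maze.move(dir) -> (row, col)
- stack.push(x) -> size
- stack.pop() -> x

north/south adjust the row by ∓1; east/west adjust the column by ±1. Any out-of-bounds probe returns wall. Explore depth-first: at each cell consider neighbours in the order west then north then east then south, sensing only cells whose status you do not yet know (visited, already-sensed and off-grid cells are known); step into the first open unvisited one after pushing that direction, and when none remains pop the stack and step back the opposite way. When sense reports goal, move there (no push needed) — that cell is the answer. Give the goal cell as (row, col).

>> maze.sense(north)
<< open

>> stack.push(north)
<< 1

>> maze.move(north)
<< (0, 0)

>> maze.sense(east)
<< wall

>> stack.pop()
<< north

>> maze.move(south)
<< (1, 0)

>> maze.sense(east)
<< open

>> stack.push(east)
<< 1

>> maze.move(east)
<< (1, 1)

>> maze.sense(east)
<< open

>> stack.push(east)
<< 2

>> maze.move(east)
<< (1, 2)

>> maze.sense(north)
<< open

>> stack.push(north)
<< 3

>> maze.move(north)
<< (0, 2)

>> maze.sense(east)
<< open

>> stack.push(east)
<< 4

>> maze.move(east)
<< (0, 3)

>> maze.sense(east)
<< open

>> stack.push(east)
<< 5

>> maze.move(east)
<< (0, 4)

>> maze.sense(south)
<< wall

>> stack.pop()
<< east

>> maze.move(west)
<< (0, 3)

>> maze.sense(south)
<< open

>> stack.push(south)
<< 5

>> maze.move(south)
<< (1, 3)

>> maze.sense(south)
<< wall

>> stack.pop()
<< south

>> maze.move(north)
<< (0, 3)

>> stack.pop()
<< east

>> maze.move(west)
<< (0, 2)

>> stack.pop()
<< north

>> maze.move(south)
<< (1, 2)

>> maze.sense(south)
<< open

>> stack.push(south)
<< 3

>> maze.move(south)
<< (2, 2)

>> maze.sense(west)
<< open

>> stack.push(west)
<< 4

>> maze.move(west)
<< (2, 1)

>> maze.sense(west)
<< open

>> stack.push(west)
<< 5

>> maze.move(west)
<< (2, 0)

>> maze.sense(south)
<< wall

>> stack.pop()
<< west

>> maze.move(east)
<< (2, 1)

>> maze.sense(south)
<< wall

>> stack.pop()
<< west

>> maze.move(east)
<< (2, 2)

>> maze.sense(south)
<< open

>> stack.push(south)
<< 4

>> maze.move(south)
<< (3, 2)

>> maze.sense(east)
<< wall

>> maze.sense(south)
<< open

>> stack.push(south)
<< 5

>> maze.move(south)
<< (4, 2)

>> maze.sense(west)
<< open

>> stack.push(west)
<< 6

>> maze.move(west)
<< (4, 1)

>> maze.sense(west)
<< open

>> stack.push(west)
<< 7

>> maze.move(west)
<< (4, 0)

>> maze.sense(south)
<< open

>> stack.push(south)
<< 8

>> maze.move(south)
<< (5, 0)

>> maze.sense(east)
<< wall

>> maze.sense(south)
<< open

>> stack.push(south)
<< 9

>> maze.move(south)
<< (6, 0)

>> maze.sense(east)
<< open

>> stack.push(east)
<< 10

>> maze.move(east)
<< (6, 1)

>> maze.sense(east)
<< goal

>> maze.move(east)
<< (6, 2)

Answer: (6, 2)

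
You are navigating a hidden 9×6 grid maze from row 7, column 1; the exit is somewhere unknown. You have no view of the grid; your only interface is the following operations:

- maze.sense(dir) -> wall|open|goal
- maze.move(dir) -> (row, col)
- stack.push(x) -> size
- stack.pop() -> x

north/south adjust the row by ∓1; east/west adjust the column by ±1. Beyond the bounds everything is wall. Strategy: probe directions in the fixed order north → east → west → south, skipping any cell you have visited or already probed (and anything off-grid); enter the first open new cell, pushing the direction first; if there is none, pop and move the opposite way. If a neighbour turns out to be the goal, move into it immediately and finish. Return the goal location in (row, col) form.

// 1. maze.sense(dir=north) == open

// 2. stack.push(x=north) == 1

// 3. maze.move(dir=north) == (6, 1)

// 4. maze.sense(dir=north) == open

// 5. stack.push(x=north) == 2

// 6. maze.move(dir=north) == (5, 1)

// 7. maze.sense(dir=north) == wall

// 8. maze.sense(dir=east) == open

// 9. stack.push(x=east) == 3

// 10. maze.move(dir=east) == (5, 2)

// 11. maze.sense(dir=north) == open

// 12. stack.push(x=north) == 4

// 13. maze.move(dir=north) == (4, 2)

// 14. maze.sense(dir=north) == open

// 15. stack.push(x=north) == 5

// 16. maze.move(dir=north) == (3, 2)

// 17. maze.sense(dir=north) == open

// 18. stack.push(x=north) == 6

// 19. maze.move(dir=north) == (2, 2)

// 20. maze.sense(dir=north) == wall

// 21. maze.sense(dir=east) == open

// 22. stack.push(x=east) == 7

// 23. maze.move(dir=east) == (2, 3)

// 24. maze.sense(dir=north) == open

// 25. stack.push(x=north) == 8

// 26. maze.move(dir=north) == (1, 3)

// 27. maze.sense(dir=north) == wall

// 28. maze.sense(dir=east) == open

// 29. stack.push(x=east) == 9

// 30. maze.move(dir=east) == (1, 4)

// 31. maze.sense(dir=north) == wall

// 32. maze.sense(dir=east) == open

// 33. stack.push(x=east) == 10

// 34. maze.move(dir=east) == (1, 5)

// 35. maze.sense(dir=north) == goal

// 36. maze.move(dir=north) == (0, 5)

Answer: (0, 5)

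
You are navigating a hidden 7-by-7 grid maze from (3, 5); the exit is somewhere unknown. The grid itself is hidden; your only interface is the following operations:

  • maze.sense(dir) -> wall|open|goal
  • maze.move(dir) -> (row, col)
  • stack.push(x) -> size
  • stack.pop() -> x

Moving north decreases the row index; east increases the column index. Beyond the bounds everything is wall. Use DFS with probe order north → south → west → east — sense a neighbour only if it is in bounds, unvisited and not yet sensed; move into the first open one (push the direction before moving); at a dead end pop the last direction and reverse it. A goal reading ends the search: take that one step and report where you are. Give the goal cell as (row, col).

// sense(dir→north) => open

// push(x→north) => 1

// move(dir→north) => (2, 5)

// sense(dir→north) => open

// push(x→north) => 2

// move(dir→north) => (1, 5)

// sense(dir→north) => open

// push(x→north) => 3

// move(dir→north) => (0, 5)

// sense(dir→west) => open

// push(x→west) => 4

// move(dir→west) => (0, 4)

// sense(dir→south) => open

// push(x→south) => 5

// move(dir→south) => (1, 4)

// sense(dir→south) => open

// push(x→south) => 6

// move(dir→south) => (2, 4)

// sense(dir→south) => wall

// sense(dir→west) => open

// push(x→west) => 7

// move(dir→west) => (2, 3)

// sense(dir→north) => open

// push(x→north) => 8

// move(dir→north) => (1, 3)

// sense(dir→north) => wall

// sense(dir→west) => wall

// pop() => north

// move(dir→south) => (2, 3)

// sense(dir→south) => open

// push(x→south) => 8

// move(dir→south) => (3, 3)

// sense(dir→south) => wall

// sense(dir→west) => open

// push(x→west) => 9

// move(dir→west) => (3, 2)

// sense(dir→north) => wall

// sense(dir→south) => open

// push(x→south) => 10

// move(dir→south) => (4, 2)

// sense(dir→south) => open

// push(x→south) => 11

// move(dir→south) => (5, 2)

// sense(dir→south) => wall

// sense(dir→west) => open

// push(x→west) => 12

// move(dir→west) => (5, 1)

// sense(dir→north) => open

// push(x→north) => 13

// move(dir→north) => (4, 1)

// sense(dir→north) => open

// push(x→north) => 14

// move(dir→north) => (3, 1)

// sense(dir→north) => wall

// sense(dir→west) => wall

// pop() => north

// move(dir→south) => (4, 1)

// sense(dir→west) => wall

// pop() => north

// move(dir→south) => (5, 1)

// sense(dir→south) => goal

// move(dir→south) => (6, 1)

Answer: (6, 1)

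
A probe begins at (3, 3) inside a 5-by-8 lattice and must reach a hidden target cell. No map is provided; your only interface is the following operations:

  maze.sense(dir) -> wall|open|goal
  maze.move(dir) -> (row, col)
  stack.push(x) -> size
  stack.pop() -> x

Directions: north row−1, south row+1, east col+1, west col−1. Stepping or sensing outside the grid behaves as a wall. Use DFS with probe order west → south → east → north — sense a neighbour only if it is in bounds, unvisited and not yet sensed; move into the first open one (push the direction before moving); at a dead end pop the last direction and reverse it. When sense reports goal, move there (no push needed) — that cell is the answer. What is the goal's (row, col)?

Step: sense[west]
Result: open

Step: push[west]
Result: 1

Step: move[west]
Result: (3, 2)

Step: sense[west]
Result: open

Step: push[west]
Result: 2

Step: move[west]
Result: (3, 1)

Step: sense[west]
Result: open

Step: push[west]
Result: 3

Step: move[west]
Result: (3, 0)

Step: sense[south]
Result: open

Step: push[south]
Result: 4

Step: move[south]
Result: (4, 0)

Step: sense[east]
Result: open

Step: push[east]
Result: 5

Step: move[east]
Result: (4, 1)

Step: sense[east]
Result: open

Step: push[east]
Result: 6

Step: move[east]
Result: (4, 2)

Step: sense[east]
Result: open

Step: push[east]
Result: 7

Step: move[east]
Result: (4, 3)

Step: sense[east]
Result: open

Step: push[east]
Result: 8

Step: move[east]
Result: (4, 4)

Step: sense[east]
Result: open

Step: push[east]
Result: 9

Step: move[east]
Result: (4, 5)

Step: sense[east]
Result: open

Step: push[east]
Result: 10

Step: move[east]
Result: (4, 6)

Step: sense[east]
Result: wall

Step: sense[north]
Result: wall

Step: pop[]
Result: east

Step: move[west]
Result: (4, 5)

Step: sense[north]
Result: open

Step: push[north]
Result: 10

Step: move[north]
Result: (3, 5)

Step: sense[west]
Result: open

Step: push[west]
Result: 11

Step: move[west]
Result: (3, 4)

Step: sense[north]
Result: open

Step: push[north]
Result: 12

Step: move[north]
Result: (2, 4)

Step: sense[west]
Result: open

Step: push[west]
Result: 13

Step: move[west]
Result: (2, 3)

Step: sense[west]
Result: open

Step: push[west]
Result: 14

Step: move[west]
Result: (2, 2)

Step: sense[west]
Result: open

Step: push[west]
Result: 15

Step: move[west]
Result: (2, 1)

Step: sense[west]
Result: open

Step: push[west]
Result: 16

Step: move[west]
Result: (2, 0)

Step: sense[north]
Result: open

Step: push[north]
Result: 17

Step: move[north]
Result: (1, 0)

Step: sense[east]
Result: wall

Step: sense[north]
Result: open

Step: push[north]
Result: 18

Step: move[north]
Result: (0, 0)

Step: sense[east]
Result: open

Step: push[east]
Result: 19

Step: move[east]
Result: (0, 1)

Step: sense[east]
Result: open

Step: push[east]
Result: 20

Step: move[east]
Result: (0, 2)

Step: sense[south]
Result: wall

Step: sense[east]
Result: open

Step: push[east]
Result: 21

Step: move[east]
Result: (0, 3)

Step: sense[south]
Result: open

Step: push[south]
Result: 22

Step: move[south]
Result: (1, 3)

Step: sense[east]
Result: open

Step: push[east]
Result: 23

Step: move[east]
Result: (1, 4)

Step: sense[east]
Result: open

Step: push[east]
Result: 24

Step: move[east]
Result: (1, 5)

Step: sense[south]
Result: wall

Step: sense[east]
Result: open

Step: push[east]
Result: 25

Step: move[east]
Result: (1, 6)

Step: sense[south]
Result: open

Step: push[south]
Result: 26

Step: move[south]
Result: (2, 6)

Step: sense[east]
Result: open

Step: push[east]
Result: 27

Step: move[east]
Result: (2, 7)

Step: sense[south]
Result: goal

Step: move[south]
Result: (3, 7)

Answer: (3, 7)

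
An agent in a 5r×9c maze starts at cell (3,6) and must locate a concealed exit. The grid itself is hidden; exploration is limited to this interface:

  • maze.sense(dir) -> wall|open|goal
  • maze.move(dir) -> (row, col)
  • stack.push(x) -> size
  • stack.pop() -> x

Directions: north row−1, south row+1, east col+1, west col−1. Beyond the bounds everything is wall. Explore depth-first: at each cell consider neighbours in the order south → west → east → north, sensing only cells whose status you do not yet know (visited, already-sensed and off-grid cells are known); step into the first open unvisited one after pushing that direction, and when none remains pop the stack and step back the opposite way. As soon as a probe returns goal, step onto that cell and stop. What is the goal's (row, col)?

// maze.sense(dir: south) ~> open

// stack.push(x: south) ~> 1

// maze.move(dir: south) ~> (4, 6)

// maze.sense(dir: west) ~> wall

// maze.sense(dir: east) ~> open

// stack.push(x: east) ~> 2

// maze.move(dir: east) ~> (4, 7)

// maze.sense(dir: east) ~> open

// stack.push(x: east) ~> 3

// maze.move(dir: east) ~> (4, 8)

// maze.sense(dir: north) ~> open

// stack.push(x: north) ~> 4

// maze.move(dir: north) ~> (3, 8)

// maze.sense(dir: west) ~> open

// stack.push(x: west) ~> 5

// maze.move(dir: west) ~> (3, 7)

// maze.sense(dir: north) ~> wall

// stack.pop() ~> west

// maze.move(dir: east) ~> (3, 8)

// maze.sense(dir: north) ~> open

// stack.push(x: north) ~> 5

// maze.move(dir: north) ~> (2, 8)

// maze.sense(dir: north) ~> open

// stack.push(x: north) ~> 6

// maze.move(dir: north) ~> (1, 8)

// maze.sense(dir: west) ~> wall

// maze.sense(dir: north) ~> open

// stack.push(x: north) ~> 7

// maze.move(dir: north) ~> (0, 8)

// maze.sense(dir: west) ~> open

// stack.push(x: west) ~> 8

// maze.move(dir: west) ~> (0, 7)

// maze.sense(dir: west) ~> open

// stack.push(x: west) ~> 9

// maze.move(dir: west) ~> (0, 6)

// maze.sense(dir: south) ~> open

// stack.push(x: south) ~> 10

// maze.move(dir: south) ~> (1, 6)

// maze.sense(dir: south) ~> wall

// maze.sense(dir: west) ~> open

// stack.push(x: west) ~> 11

// maze.move(dir: west) ~> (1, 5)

// maze.sense(dir: south) ~> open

// stack.push(x: south) ~> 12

// maze.move(dir: south) ~> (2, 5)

// maze.sense(dir: south) ~> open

// stack.push(x: south) ~> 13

// maze.move(dir: south) ~> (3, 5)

// maze.sense(dir: west) ~> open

// stack.push(x: west) ~> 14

// maze.move(dir: west) ~> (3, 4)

// maze.sense(dir: south) ~> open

// stack.push(x: south) ~> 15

// maze.move(dir: south) ~> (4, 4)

// maze.sense(dir: west) ~> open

// stack.push(x: west) ~> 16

// maze.move(dir: west) ~> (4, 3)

// maze.sense(dir: west) ~> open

// stack.push(x: west) ~> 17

// maze.move(dir: west) ~> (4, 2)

// maze.sense(dir: west) ~> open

// stack.push(x: west) ~> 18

// maze.move(dir: west) ~> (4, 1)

// maze.sense(dir: west) ~> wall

// maze.sense(dir: north) ~> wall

// stack.pop() ~> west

// maze.move(dir: east) ~> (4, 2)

// maze.sense(dir: north) ~> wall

// stack.pop() ~> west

// maze.move(dir: east) ~> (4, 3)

// maze.sense(dir: north) ~> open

// stack.push(x: north) ~> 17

// maze.move(dir: north) ~> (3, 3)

// maze.sense(dir: north) ~> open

// stack.push(x: north) ~> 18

// maze.move(dir: north) ~> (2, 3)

// maze.sense(dir: west) ~> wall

// maze.sense(dir: east) ~> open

// stack.push(x: east) ~> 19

// maze.move(dir: east) ~> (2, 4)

// maze.sense(dir: north) ~> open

// stack.push(x: north) ~> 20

// maze.move(dir: north) ~> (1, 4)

// maze.sense(dir: west) ~> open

// stack.push(x: west) ~> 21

// maze.move(dir: west) ~> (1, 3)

// maze.sense(dir: west) ~> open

// stack.push(x: west) ~> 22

// maze.move(dir: west) ~> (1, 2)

// maze.sense(dir: west) ~> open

// stack.push(x: west) ~> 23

// maze.move(dir: west) ~> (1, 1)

// maze.sense(dir: south) ~> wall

// maze.sense(dir: west) ~> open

// stack.push(x: west) ~> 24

// maze.move(dir: west) ~> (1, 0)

// maze.sense(dir: south) ~> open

// stack.push(x: south) ~> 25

// maze.move(dir: south) ~> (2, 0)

// maze.sense(dir: south) ~> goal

// maze.move(dir: south) ~> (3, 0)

Answer: (3, 0)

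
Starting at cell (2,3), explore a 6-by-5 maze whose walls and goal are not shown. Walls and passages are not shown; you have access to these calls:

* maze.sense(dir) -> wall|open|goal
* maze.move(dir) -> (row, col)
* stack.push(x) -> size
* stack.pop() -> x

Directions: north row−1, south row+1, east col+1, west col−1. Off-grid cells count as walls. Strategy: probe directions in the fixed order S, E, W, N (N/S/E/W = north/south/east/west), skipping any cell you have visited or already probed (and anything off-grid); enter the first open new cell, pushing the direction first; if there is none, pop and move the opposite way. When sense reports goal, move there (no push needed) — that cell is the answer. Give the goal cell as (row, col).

>>> maze.sense dir=south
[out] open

>>> stack.push x=south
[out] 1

>>> maze.move dir=south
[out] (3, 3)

>>> maze.sense dir=south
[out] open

>>> stack.push x=south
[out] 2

>>> maze.move dir=south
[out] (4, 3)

>>> maze.sense dir=south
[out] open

>>> stack.push x=south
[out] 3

>>> maze.move dir=south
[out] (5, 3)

>>> maze.sense dir=east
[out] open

>>> stack.push x=east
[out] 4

>>> maze.move dir=east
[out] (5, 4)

>>> maze.sense dir=north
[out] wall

>>> stack.pop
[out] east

>>> maze.move dir=west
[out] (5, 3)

>>> maze.sense dir=west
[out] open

>>> stack.push x=west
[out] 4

>>> maze.move dir=west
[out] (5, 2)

>>> maze.sense dir=west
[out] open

>>> stack.push x=west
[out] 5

>>> maze.move dir=west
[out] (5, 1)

>>> maze.sense dir=west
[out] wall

>>> maze.sense dir=north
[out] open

>>> stack.push x=north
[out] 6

>>> maze.move dir=north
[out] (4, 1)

>>> maze.sense dir=east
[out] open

>>> stack.push x=east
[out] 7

>>> maze.move dir=east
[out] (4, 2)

>>> maze.sense dir=north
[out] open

>>> stack.push x=north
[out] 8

>>> maze.move dir=north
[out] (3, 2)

>>> maze.sense dir=west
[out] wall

>>> maze.sense dir=north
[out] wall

>>> stack.pop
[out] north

>>> maze.move dir=south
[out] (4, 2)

>>> stack.pop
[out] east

>>> maze.move dir=west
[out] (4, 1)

>>> maze.sense dir=west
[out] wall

>>> stack.pop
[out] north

>>> maze.move dir=south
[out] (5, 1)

>>> stack.pop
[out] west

>>> maze.move dir=east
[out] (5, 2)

>>> stack.pop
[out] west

>>> maze.move dir=east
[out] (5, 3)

>>> stack.pop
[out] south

>>> maze.move dir=north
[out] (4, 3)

>>> stack.pop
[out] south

>>> maze.move dir=north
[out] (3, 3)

>>> maze.sense dir=east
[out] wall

>>> stack.pop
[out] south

>>> maze.move dir=north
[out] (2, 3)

>>> maze.sense dir=east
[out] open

>>> stack.push x=east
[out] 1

>>> maze.move dir=east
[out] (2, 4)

>>> maze.sense dir=north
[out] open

>>> stack.push x=north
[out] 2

>>> maze.move dir=north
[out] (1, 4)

>>> maze.sense dir=west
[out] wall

>>> maze.sense dir=north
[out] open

>>> stack.push x=north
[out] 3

>>> maze.move dir=north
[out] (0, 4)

>>> maze.sense dir=west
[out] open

>>> stack.push x=west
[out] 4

>>> maze.move dir=west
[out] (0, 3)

>>> maze.sense dir=west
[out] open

>>> stack.push x=west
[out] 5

>>> maze.move dir=west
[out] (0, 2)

>>> maze.sense dir=south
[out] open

>>> stack.push x=south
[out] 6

>>> maze.move dir=south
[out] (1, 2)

>>> maze.sense dir=west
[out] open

>>> stack.push x=west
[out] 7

>>> maze.move dir=west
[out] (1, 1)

>>> maze.sense dir=south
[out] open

>>> stack.push x=south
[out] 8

>>> maze.move dir=south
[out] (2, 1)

>>> maze.sense dir=west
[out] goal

>>> maze.move dir=west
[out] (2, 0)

Answer: (2, 0)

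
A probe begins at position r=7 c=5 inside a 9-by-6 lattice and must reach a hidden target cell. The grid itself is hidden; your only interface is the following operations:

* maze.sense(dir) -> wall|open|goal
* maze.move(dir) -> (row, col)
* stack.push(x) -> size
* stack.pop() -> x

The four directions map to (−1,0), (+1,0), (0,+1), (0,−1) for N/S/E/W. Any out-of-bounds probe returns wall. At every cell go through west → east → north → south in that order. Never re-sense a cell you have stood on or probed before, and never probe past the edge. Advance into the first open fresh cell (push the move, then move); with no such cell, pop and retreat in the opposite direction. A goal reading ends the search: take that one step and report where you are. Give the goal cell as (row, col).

Action: sense[dir: west]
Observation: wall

Action: sense[dir: north]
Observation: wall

Action: sense[dir: south]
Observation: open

Action: push[x: south]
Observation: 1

Action: move[dir: south]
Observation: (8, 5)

Action: sense[dir: west]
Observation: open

Action: push[x: west]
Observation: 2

Action: move[dir: west]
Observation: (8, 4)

Action: sense[dir: west]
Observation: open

Action: push[x: west]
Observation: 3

Action: move[dir: west]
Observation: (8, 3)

Action: sense[dir: west]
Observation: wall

Action: sense[dir: north]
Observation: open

Action: push[x: north]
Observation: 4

Action: move[dir: north]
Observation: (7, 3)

Action: sense[dir: west]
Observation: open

Action: push[x: west]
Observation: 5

Action: move[dir: west]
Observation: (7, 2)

Action: sense[dir: west]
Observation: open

Action: push[x: west]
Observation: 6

Action: move[dir: west]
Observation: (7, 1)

Action: sense[dir: west]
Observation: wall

Action: sense[dir: north]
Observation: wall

Action: sense[dir: south]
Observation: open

Action: push[x: south]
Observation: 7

Action: move[dir: south]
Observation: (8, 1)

Action: sense[dir: west]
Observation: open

Action: push[x: west]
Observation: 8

Action: move[dir: west]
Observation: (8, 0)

Action: pop[]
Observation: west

Action: move[dir: east]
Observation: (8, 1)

Action: pop[]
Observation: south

Action: move[dir: north]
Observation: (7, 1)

Action: pop[]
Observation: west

Action: move[dir: east]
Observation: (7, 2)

Action: sense[dir: north]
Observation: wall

Action: pop[]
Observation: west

Action: move[dir: east]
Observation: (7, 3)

Action: sense[dir: north]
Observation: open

Action: push[x: north]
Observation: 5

Action: move[dir: north]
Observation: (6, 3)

Action: sense[dir: east]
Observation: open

Action: push[x: east]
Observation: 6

Action: move[dir: east]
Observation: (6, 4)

Action: sense[dir: north]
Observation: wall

Action: pop[]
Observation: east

Action: move[dir: west]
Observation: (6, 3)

Action: sense[dir: north]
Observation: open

Action: push[x: north]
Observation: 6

Action: move[dir: north]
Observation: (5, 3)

Action: sense[dir: west]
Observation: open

Action: push[x: west]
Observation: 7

Action: move[dir: west]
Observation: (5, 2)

Action: sense[dir: west]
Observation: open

Action: push[x: west]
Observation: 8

Action: move[dir: west]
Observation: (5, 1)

Action: sense[dir: west]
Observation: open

Action: push[x: west]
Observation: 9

Action: move[dir: west]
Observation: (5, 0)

Action: sense[dir: north]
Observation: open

Action: push[x: north]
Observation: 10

Action: move[dir: north]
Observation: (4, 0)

Action: sense[dir: east]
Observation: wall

Action: sense[dir: north]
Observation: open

Action: push[x: north]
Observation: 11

Action: move[dir: north]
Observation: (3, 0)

Action: sense[dir: east]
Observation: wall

Action: sense[dir: north]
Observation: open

Action: push[x: north]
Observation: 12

Action: move[dir: north]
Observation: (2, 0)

Action: sense[dir: east]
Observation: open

Action: push[x: east]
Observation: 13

Action: move[dir: east]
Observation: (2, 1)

Action: sense[dir: east]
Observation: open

Action: push[x: east]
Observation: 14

Action: move[dir: east]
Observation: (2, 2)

Action: sense[dir: east]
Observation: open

Action: push[x: east]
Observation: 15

Action: move[dir: east]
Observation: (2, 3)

Action: sense[dir: east]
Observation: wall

Action: sense[dir: north]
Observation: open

Action: push[x: north]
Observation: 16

Action: move[dir: north]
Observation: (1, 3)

Action: sense[dir: west]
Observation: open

Action: push[x: west]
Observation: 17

Action: move[dir: west]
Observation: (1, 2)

Action: sense[dir: west]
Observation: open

Action: push[x: west]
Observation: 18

Action: move[dir: west]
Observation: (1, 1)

Action: sense[dir: west]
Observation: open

Action: push[x: west]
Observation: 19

Action: move[dir: west]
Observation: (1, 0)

Action: sense[dir: north]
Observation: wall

Action: pop[]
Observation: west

Action: move[dir: east]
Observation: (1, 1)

Action: sense[dir: north]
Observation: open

Action: push[x: north]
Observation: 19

Action: move[dir: north]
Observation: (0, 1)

Action: sense[dir: east]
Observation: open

Action: push[x: east]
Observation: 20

Action: move[dir: east]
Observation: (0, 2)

Action: sense[dir: east]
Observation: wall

Action: pop[]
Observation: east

Action: move[dir: west]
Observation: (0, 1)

Action: pop[]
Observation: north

Action: move[dir: south]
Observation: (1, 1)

Action: pop[]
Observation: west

Action: move[dir: east]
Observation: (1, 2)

Action: pop[]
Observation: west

Action: move[dir: east]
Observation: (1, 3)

Action: sense[dir: east]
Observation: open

Action: push[x: east]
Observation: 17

Action: move[dir: east]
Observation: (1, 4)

Action: sense[dir: east]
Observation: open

Action: push[x: east]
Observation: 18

Action: move[dir: east]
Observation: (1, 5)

Action: sense[dir: north]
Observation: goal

Action: move[dir: north]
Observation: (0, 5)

Answer: (0, 5)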